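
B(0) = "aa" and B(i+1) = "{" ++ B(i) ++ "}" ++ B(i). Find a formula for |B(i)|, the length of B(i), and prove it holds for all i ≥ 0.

Claim: |B(i)| = 2^{i+2} − 2.

Base case: |B(0)| = 2, and 2^{0+2} − 2 = 2.
Assume |B(k)| = 2^{k+2} − 2.
Then |B(k+1)| = 1 + |B(k)| + 1 + |B(k)| = 2|B(k)| + 2 = 2(2^{k+2} − 2) + 2 = 2^{k+3} − 4 + 2 = 2^{k+3} − 2.
So the formula holds for k+1, and by induction |B(i)| = 2^{i+2} − 2 for all i ≥ 0.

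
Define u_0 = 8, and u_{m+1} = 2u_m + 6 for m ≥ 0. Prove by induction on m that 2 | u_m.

Base case: u_0 = 8 = 2·4, so 2 | u_0.
Assume 2 | u_k, so u_k = 2t for some integer t.
Then u_{k+1} = 2u_k + 6 = 2·(2t) + 6 = 2(2t + 3), so 2 | u_{k+1}.
So the property holds for k+1, and by induction 2 | u_m for all m ≥ 0.

2 | u_m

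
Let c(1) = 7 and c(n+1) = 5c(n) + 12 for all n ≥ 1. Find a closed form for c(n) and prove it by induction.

Claim: c(n) = 2·5^n − 3.

Base case: c(1) = 7, and 2·5^1 − 3 = 10 − 3 = 7.
Assume c(j) = 2·5^j − 3 for some j ≥ 1.
Then c(j+1) = 5c(j) + 12 = 5·(2·5^j − 3) + 12 = 10·5^j − 15 + 12 = 2·5^{j+1} − 3.
By induction, c(n) = 2·5^n − 3 for all n ≥ 1.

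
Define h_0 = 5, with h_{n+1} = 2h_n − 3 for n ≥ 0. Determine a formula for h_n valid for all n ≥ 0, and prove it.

Claim: h_n = 2^{n+1} + 3.

Base case: h_0 = 5, and 2^{0+1} + 3 = 2 + 3 = 5.
Assume h_k = 2^{k+1} + 3 for some k ≥ 0.
Then h_{k+1} = 2h_k − 3 = 2·(2^{k+1} + 3) − 3 = 2^{k+2} + 6 − 3 = 2^{k+2} + 3.
By induction, h_n = 2^{n+1} + 3 for all n ≥ 0.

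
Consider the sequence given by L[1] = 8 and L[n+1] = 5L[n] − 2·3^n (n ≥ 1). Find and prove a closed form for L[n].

Claim: L[n] = 5^n + 3^n.

Base case: L[1] = 8, and 5^1 + 3^1 = 5 + 3 = 8.
Assume L[m] = 5^m + 3^m for some m ≥ 1.
Then L[m+1] = 5L[m] − 2·3^m = 5·(5^m + 3^m) − 2·3^m = 5^{m+1} + 5·3^m − 2·3^m = 5^{m+1} + 3·3^m = 5^{m+1} + 3^{m+1}.
By induction, L[n] = 5^n + 3^n for all n ≥ 1.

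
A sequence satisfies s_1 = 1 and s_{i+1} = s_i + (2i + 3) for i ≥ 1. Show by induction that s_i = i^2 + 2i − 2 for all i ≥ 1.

Base case: s_1 = 1, and 1^2 + 2·1 − 2 = 1.
Assume s_j = j^2 + 2j − 2.
Then s_{j+1} = s_j + (2j + 3) = (j^2 + 2j − 2) + (2j + 3) = j^2 + 4j + 1,
and (j+1)^2 + 2·(j+1) − 2 = j^2 + 4j + 1.
Hence s_i = i^2 + 2i − 2 for every i ≥ 1, by induction.

s_i = i^2 + 2i − 2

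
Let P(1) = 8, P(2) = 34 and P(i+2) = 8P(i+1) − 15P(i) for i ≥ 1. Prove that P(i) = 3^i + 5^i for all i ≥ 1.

Base cases: P(1) = 8 and 3^1 + 5^1 = 8; P(2) = 34 and 3^2 + 5^2 = 34.
Assume P(j) = 3^j + 5^j for all 1 ≤ j ≤ m, where m ≥ 2.
Then P(m+1) = 8P(m) − 15P(m−1) = 8·(3^m + 5^m) − 15·(3^{m−1} + 5^{m−1}) = (8·3 − 15)3^{m−1} + (8·5 − 15)5^{m−1} = 9·3^{m−1} + 25·5^{m−1} = 3^{m+1} + 5^{m+1}.
This completes the inductive step, so P(i) = 3^i + 5^i for all i ≥ 1.

P(i) = 3^i + 5^i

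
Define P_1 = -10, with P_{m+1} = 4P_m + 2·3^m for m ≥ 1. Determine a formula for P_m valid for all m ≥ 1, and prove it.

Claim: P_m = -4^m − 2·3^m.

Base case: P_1 = -10, and -4^1 − 2·3^1 = -4 − 6 = -10.
Assume P_r = -4^r − 2·3^r for some r ≥ 1.
Then P_{r+1} = 4P_r + 2·3^r = 4·(-4^r − 2·3^r) + 2·3^r = -4^{r+1} − 8·3^r + 2·3^r = -4^{r+1} − 6·3^r = -4^{r+1} − 2·3^{r+1}.
Hence P_m = -4^m − 2·3^m for every m ≥ 1, by induction.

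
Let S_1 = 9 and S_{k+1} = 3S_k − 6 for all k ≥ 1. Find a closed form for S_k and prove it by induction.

Claim: S_k = 2·3^k + 3.

Base case: S_1 = 9, and 2·3^1 + 3 = 6 + 3 = 9.
Assume S_m = 2·3^m + 3 for some m ≥ 1.
Then S_{m+1} = 3S_m − 6 = 3·(2·3^m + 3) − 6 = 6·3^m + 9 − 6 = 2·3^{m+1} + 3.
By induction, S_k = 2·3^k + 3 for all k ≥ 1.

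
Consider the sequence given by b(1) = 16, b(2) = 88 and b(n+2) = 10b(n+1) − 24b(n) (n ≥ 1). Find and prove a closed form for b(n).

Claim: b(n) = 2·6^n + 4^n.

Base cases: b(1) = 16 and 2·6^1 + 4^1 = 16; b(2) = 88 and 2·6^2 + 4^2 = 88.
Assume b(i) = 2·6^i + 4^i for all 1 ≤ i ≤ j, where j ≥ 2.
Then b(j+1) = 10b(j) − 24b(j−1) = 10·(2·6^j + 4^j) − 24·(2·6^{j−1} + 4^{j−1}) = 2·(10·6 − 24)6^{j−1} + (10·4 − 24)4^{j−1} = 72·6^{j−1} + 16·4^{j−1} = 2·6^{j+1} + 4^{j+1}.
This completes the inductive step, so b(n) = 2·6^n + 4^n for all n ≥ 1.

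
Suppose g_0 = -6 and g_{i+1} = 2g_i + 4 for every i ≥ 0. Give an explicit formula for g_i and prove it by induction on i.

Claim: g_i = -2^{i+1} − 4.

Base case: g_0 = -6, and -2^{0+1} − 4 = -2 − 4 = -6.
Assume g_k = -2^{k+1} − 4 for some k ≥ 0.
Then g_{k+1} = 2g_k + 4 = 2·(-2^{k+1} − 4) + 4 = -2^{k+2} − 8 + 4 = -2^{k+2} − 4.
By induction, g_i = -2^{i+1} − 4 for all i ≥ 0.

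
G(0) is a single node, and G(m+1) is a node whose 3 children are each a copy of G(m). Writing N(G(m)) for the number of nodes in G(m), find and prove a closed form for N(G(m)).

Claim: N(G(m)) = (3^{m+1} − 1)/2.

Base case: N(G(0)) = 1, and (3^{0+1} − 1)/2 = 1.
Assume N(G(j)) = (3^{j+1} − 1)/2.
Then N(G(j+1)) = 1 + 3N(G(j)) = 1 + 3·(3^{j+1} − 1)/2 = 1 + (3^{j+2} − 3)/2 = (2 + 3^{j+2} − 3)/2 = (3^{j+2} − 1)/2.
So the formula holds for j+1, and by induction N(G(m)) = (3^{m+1} − 1)/2 for all m ≥ 0.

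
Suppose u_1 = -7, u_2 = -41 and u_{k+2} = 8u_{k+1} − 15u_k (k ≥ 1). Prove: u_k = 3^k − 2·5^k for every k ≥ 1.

Base cases: u_1 = -7 and 3^1 − 2·5^1 = -7; u_2 = -41 and 3^2 − 2·5^2 = -41.
Assume u_j = 3^j − 2·5^j for all 1 ≤ j ≤ r, where r ≥ 2.
Then u_{r+1} = 8u_r − 15u_{r−1} = 8·(3^r − 2·5^r) − 15·(3^{r−1} − 2·5^{r−1}) = (8·3 − 15)3^{r−1} − 2·(8·5 − 15)5^{r−1} = 9·3^{r−1} − 50·5^{r−1} = 3^{r+1} − 2·5^{r+1}.
Hence u_k = 3^k − 2·5^k for every k ≥ 1, by strong induction.

u_k = 3^k − 2·5^k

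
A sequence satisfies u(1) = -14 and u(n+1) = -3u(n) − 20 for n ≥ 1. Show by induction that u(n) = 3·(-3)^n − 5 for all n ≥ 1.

Base case: u(1) = -14, and 3·(-3)^1 − 5 = -9 − 5 = -14.
Assume u(m) = 3·(-3)^m − 5 for some m ≥ 1.
Then u(m+1) = -3u(m) − 20 = -3·(3·(-3)^m − 5) − 20 = -9·(-3)^m + 15 − 20 = 3·(-3)^{m+1} − 5.
By induction, u(n) = 3·(-3)^n − 5 for all n ≥ 1.

u(n) = 3·(-3)^n − 5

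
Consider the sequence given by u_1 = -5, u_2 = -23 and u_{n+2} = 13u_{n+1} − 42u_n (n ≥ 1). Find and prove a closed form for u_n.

Claim: u_n = 7^n − 2·6^n.

Base cases: u_1 = -5 and 7^1 − 2·6^1 = -5; u_2 = -23 and 7^2 − 2·6^2 = -23.
Assume u_j = 7^j − 2·6^j for all 1 ≤ j ≤ k, where k ≥ 2.
Then u_{k+1} = 13u_k − 42u_{k−1} = 13·(7^k − 2·6^k) − 42·(7^{k−1} − 2·6^{k−1}) = (13·7 − 42)7^{k−1} − 2·(13·6 − 42)6^{k−1} = 49·7^{k−1} − 72·6^{k−1} = 7^{k+1} − 2·6^{k+1}.
This completes the inductive step, so u_n = 7^n − 2·6^n for all n ≥ 1.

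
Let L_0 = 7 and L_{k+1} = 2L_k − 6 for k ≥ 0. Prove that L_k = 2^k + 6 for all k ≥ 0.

Base case: L_0 = 7, and 2^0 + 6 = 1 + 6 = 7.
Assume L_m = 2^m + 6 for some m ≥ 0.
Then L_{m+1} = 2L_m − 6 = 2·(2^m + 6) − 6 = 2^{m+1} + 12 − 6 = 2^{m+1} + 6.
So the formula holds for m+1, and by induction L_k = 2^k + 6 for all k ≥ 0.

L_k = 2^k + 6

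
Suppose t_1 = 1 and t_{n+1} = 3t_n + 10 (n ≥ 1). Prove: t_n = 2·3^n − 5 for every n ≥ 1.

Base case: t_1 = 1, and 2·3^1 − 5 = 6 − 5 = 1.
Assume t_j = 2·3^j − 5 for some j ≥ 1.
Then t_{j+1} = 3t_j + 10 = 3·(2·3^j − 5) + 10 = 6·3^j − 15 + 10 = 2·3^{j+1} − 5.
This completes the inductive step, so t_n = 2·3^n − 5 for all n ≥ 1.

t_n = 2·3^n − 5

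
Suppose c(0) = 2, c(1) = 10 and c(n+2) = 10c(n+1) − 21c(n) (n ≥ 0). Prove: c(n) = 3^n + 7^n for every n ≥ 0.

Base cases: c(0) = 2 and 3^0 + 7^0 = 2; c(1) = 10 and 3^1 + 7^1 = 10.
Assume c(j) = 3^j + 7^j for all 0 ≤ j ≤ r, where r ≥ 1.
Then c(r+1) = 10c(r) − 21c(r−1) = 10·(3^r + 7^r) − 21·(3^{r−1} + 7^{r−1}) = (10·3 − 21)3^{r−1} + (10·7 − 21)7^{r−1} = 9·3^{r−1} + 49·7^{r−1} = 3^{r+1} + 7^{r+1}.
By strong induction, c(n) = 3^n + 7^n for all n ≥ 0.

c(n) = 3^n + 7^n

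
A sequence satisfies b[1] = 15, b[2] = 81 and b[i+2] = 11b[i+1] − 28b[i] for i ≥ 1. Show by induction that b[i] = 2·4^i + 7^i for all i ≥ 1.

Base cases: b[1] = 15 and 2·4^1 + 7^1 = 15; b[2] = 81 and 2·4^2 + 7^2 = 81.
Assume b[j] = 2·4^j + 7^j for all 1 ≤ j ≤ k, where k ≥ 2.
Then b[k+1] = 11b[k] − 28b[k−1] = 11·(2·4^k + 7^k) − 28·(2·4^{k−1} + 7^{k−1}) = 2·(11·4 − 28)4^{k−1} + (11·7 − 28)7^{k−1} = 32·4^{k−1} + 49·7^{k−1} = 2·4^{k+1} + 7^{k+1}.
Hence b[i] = 2·4^i + 7^i for every i ≥ 1, by strong induction.

b[i] = 2·4^i + 7^i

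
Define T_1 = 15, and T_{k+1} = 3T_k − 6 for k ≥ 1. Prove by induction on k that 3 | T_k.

Base case: T_1 = 15 = 3·5, so 3 | T_1.
Assume 3 | T_m, so T_m = 3t for some integer t.
Then T_{m+1} = 3T_m − 6 = 3·(3t) − 6 = 3(3t − 2), so 3 | T_{m+1}.
By induction, 3 | T_k for all k ≥ 1.

3 | T_k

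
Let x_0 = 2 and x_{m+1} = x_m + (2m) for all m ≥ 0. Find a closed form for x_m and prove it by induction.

Claim: x_m = m^2 − m + 2.

Base case: x_0 = 2, and 0^2 − 0 + 2 = 2.
Assume x_r = r^2 − r + 2.
Then x_{r+1} = x_r + (2r) = (r^2 − r + 2) + (2r) = r^2 + r + 2,
and (r+1)^2 − (r+1) + 2 = r^2 + r + 2.
This completes the inductive step, so x_m = m^2 − m + 2 for all m ≥ 0.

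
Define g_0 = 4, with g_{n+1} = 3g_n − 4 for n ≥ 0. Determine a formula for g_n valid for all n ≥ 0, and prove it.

Claim: g_n = 2·3^n + 2.

Base case: g_0 = 4, and 2·3^0 + 2 = 2 + 2 = 4.
Assume g_k = 2·3^k + 2 for some k ≥ 0.
Then g_{k+1} = 3g_k − 4 = 3·(2·3^k + 2) − 4 = 6·3^k + 6 − 4 = 2·3^{k+1} + 2.
So the formula holds for k+1, and by induction g_n = 2·3^n + 2 for all n ≥ 0.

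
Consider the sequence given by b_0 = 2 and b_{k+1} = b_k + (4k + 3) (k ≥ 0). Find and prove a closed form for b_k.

Claim: b_k = 2k^2 + k + 2.

Base case: b_0 = 2, and 2·0^2 + 0 + 2 = 2.
Assume b_r = 2r^2 + r + 2.
Then b_{r+1} = b_r + (4r + 3) = (2r^2 + r + 2) + (4r + 3) = 2r^2 + 5r + 5,
and 2·(r+1)^2 + (r+1) + 2 = 2r^2 + 5r + 5.
Hence b_k = 2k^2 + k + 2 for every k ≥ 0, by induction.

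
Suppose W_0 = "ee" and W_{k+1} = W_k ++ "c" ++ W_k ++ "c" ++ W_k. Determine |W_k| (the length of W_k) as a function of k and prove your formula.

Claim: |W_k| = 3^{k+1} − 1.

Base case: |W_0| = 2, and 3^{0+1} − 1 = 2.
Assume |W_r| = 3^{r+1} − 1.
Then |W_{r+1}| = 3|W_r| + 2 = 3(3^{r+1} − 1) + 2 = 3^{r+2} − 3 + 2 = 3^{r+2} − 1.
By induction, |W_k| = 3^{k+1} − 1 for all k ≥ 0.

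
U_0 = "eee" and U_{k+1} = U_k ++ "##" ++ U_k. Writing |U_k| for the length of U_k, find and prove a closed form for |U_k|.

Claim: |U_k| = 5·2^k − 2.

Base case: |U_0| = 3, and 5·2^0 − 2 = 3.
Assume |U_m| = 5·2^m − 2.
Then |U_{m+1}| = |U_m| + 2 + |U_m| = 2|U_m| + 2 = 2(5·2^m − 2) + 2 = 5·2^{m+1} − 4 + 2 = 5·2^{m+1} − 2.
So the formula holds for m+1, and by induction |U_k| = 5·2^k − 2 for all k ≥ 0.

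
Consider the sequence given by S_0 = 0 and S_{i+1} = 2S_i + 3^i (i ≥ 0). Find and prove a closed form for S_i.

Claim: S_i = -2^i + 3^i.

Base case: S_0 = 0, and -2^0 + 3^0 = -1 + 1 = 0.
Assume S_j = -2^j + 3^j for some j ≥ 0.
Then S_{j+1} = 2S_j + 3^j = 2·(-2^j + 3^j) + 3^j = -2^{j+1} + 2·3^j + 3^j = -2^{j+1} + 3·3^j = -2^{j+1} + 3^{j+1}.
So the formula holds for j+1, and by induction S_i = -2^i + 3^i for all i ≥ 0.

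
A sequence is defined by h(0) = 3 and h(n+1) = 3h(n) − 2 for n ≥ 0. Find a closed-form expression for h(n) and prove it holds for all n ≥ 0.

Claim: h(n) = 2·3^n + 1.

Base case: h(0) = 3, and 2·3^0 + 1 = 2 + 1 = 3.
Assume h(r) = 2·3^r + 1 for some r ≥ 0.
Then h(r+1) = 3h(r) − 2 = 3·(2·3^r + 1) − 2 = 6·3^r + 3 − 2 = 2·3^{r+1} + 1.
So the formula holds for r+1, and by induction h(n) = 2·3^n + 1 for all n ≥ 0.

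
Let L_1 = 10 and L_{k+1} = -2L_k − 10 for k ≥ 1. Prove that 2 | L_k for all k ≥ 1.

Base case: L_1 = 10 = 2·5, so 2 | L_1.
Assume 2 | L_m, so L_m = 2t for some integer t.
Then L_{m+1} = -2L_m − 10 = -2·(2t) − 10 = 2(-2t − 5), so 2 | L_{m+1}.
So the property holds for m+1, and by induction 2 | L_k for all k ≥ 1.

2 | L_k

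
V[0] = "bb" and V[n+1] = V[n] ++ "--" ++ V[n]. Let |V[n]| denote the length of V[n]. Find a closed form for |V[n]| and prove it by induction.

Claim: |V[n]| = 2^{n+2} − 2.

Base case: |V[0]| = 2, and 2^{0+2} − 2 = 2.
Assume |V[k]| = 2^{k+2} − 2.
Then |V[k+1]| = |V[k]| + 2 + |V[k]| = 2|V[k]| + 2 = 2(2^{k+2} − 2) + 2 = 2^{k+3} − 4 + 2 = 2^{k+3} − 2.
So the formula holds for k+1, and by induction |V[n]| = 2^{n+2} − 2 for all n ≥ 0.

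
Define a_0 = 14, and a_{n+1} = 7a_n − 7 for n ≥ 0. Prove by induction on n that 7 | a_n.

Base case: a_0 = 14 = 7·2, so 7 | a_0.
Assume 7 | a_j, so a_j = 7t for some integer t.
Then a_{j+1} = 7a_j − 7 = 7·(7t) − 7 = 7(7t − 1), so 7 | a_{j+1}.
So the property holds for j+1, and by induction 7 | a_n for all n ≥ 0.

7 | a_n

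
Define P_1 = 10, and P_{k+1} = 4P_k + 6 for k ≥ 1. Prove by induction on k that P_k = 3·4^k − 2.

Base case: P_1 = 10, and 3·4^1 − 2 = 12 − 2 = 10.
Assume P_j = 3·4^j − 2 for some j ≥ 1.
Then P_{j+1} = 4P_j + 6 = 4·(3·4^j − 2) + 6 = 12·4^j − 8 + 6 = 3·4^{j+1} − 2.
Hence P_k = 3·4^k − 2 for every k ≥ 1, by induction.

P_k = 3·4^k − 2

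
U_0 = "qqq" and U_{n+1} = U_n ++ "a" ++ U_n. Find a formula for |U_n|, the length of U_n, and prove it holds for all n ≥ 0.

Claim: |U_n| = 2^{n+2} − 1.

Base case: |U_0| = 3, and 2^{0+2} − 1 = 3.
Assume |U_r| = 2^{r+2} − 1.
Then |U_{r+1}| = |U_r| + 1 + |U_r| = 2|U_r| + 1 = 2(2^{r+2} − 1) + 1 = 2^{r+3} − 2 + 1 = 2^{r+3} − 1.
Hence |U_n| = 2^{n+2} − 1 for every n ≥ 0, by induction.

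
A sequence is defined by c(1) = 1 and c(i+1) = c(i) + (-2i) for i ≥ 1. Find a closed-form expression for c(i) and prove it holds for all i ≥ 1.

Claim: c(i) = -i^2 + i + 1.

Base case: c(1) = 1, and -1^2 + 1 + 1 = 1.
Assume c(r) = -r^2 + r + 1.
Then c(r+1) = c(r) + (-2r) = (-r^2 + r + 1) + (-2r) = -r^2 − r + 1,
and -(r+1)^2 + (r+1) + 1 = -r^2 − r + 1.
Hence c(i) = -i^2 + i + 1 for every i ≥ 1, by induction.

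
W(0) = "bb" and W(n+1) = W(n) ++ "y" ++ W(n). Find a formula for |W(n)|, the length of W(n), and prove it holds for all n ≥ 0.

Claim: |W(n)| = 3·2^n − 1.

Base case: |W(0)| = 2, and 3·2^0 − 1 = 2.
Assume |W(k)| = 3·2^k − 1.
Then |W(k+1)| = |W(k)| + 1 + |W(k)| = 2|W(k)| + 1 = 2(3·2^k − 1) + 1 = 3·2^{k+1} − 2 + 1 = 3·2^{k+1} − 1.
Hence |W(n)| = 3·2^n − 1 for every n ≥ 0, by induction.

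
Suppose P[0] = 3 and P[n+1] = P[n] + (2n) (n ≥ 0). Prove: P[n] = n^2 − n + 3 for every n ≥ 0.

Base case: P[0] = 3, and 0^2 − 0 + 3 = 3.
Assume P[k] = k^2 − k + 3.
Then P[k+1] = P[k] + (2k) = (k^2 − k + 3) + (2k) = k^2 + k + 3,
and (k+1)^2 − (k+1) + 3 = k^2 + k + 3.
Hence P[n] = n^2 − n + 3 for every n ≥ 0, by induction.

P[n] = n^2 − n + 3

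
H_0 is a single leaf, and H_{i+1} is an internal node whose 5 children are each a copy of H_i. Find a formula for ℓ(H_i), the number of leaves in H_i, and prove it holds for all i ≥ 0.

Claim: ℓ(H_i) = 5^i.

Base case: ℓ(H_0) = 1, and 5^0 = 1.
Assume ℓ(H_r) = 5^r.
Then ℓ(H_{r+1}) = 5·ℓ(H_r) = 5·5^r = 5^{r+1}.
Hence ℓ(H_i) = 5^i for every i ≥ 0, by induction.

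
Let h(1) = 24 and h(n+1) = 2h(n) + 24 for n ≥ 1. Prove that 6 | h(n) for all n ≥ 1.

Base case: h(1) = 24 = 6·4, so 6 | h(1).
Assume 6 | h(k), so h(k) = 6t for some integer t.
Then h(k+1) = 2h(k) + 24 = 2·(6t) + 24 = 6(2t + 4), so 6 | h(k+1).
Hence 6 | h(n) for every n ≥ 1, by induction.

6 | h(n)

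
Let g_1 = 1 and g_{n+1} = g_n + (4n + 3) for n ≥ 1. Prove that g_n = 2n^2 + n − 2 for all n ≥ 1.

Base case: g_1 = 1, and 2·1^2 + 1 − 2 = 1.
Assume g_r = 2r^2 + r − 2.
Then g_{r+1} = g_r + (4r + 3) = (2r^2 + r − 2) + (4r + 3) = 2r^2 + 5r + 1,
and 2·(r+1)^2 + (r+1) − 2 = 2r^2 + 5r + 1.
Hence g_n = 2n^2 + n − 2 for every n ≥ 1, by induction.

g_n = 2n^2 + n − 2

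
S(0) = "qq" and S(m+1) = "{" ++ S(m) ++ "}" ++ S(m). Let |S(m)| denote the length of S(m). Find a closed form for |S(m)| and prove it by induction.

Claim: |S(m)| = 2^{m+2} − 2.

Base case: |S(0)| = 2, and 2^{0+2} − 2 = 2.
Assume |S(k)| = 2^{k+2} − 2.
Then |S(k+1)| = 1 + |S(k)| + 1 + |S(k)| = 2|S(k)| + 2 = 2(2^{k+2} − 2) + 2 = 2^{k+3} − 4 + 2 = 2^{k+3} − 2.
So the formula holds for k+1, and by induction |S(m)| = 2^{m+2} − 2 for all m ≥ 0.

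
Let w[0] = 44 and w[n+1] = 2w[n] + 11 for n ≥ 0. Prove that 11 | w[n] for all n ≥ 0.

Base case: w[0] = 44 = 11·4, so 11 | w[0].
Assume 11 | w[j], so w[j] = 11t for some integer t.
Then w[j+1] = 2w[j] + 11 = 2·(11t) + 11 = 11(2t + 1), so 11 | w[j+1].
By induction, 11 | w[n] for all n ≥ 0.

11 | w[n]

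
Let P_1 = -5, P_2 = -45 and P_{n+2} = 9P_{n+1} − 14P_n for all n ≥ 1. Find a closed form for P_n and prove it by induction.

Claim: P_n = -7^n + 2^n.

Base cases: P_1 = -5 and -7^1 + 2^1 = -5; P_2 = -45 and -7^2 + 2^2 = -45.
Assume P_j = -7^j + 2^j for all 1 ≤ j ≤ m, where m ≥ 2.
Then P_{m+1} = 9P_m − 14P_{m−1} = 9·(-7^m + 2^m) − 14·(-7^{m−1} + 2^{m−1}) = -(9·7 − 14)7^{m−1} + (9·2 − 14)2^{m−1} = -49·7^{m−1} + 4·2^{m−1} = -7^{m+1} + 2^{m+1}.
So the formula holds for m+1, and by strong induction P_n = -7^n + 2^n for all n ≥ 1.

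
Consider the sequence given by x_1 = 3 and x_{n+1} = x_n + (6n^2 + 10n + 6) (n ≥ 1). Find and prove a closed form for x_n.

Claim: x_n = 2n^3 + 2n^2 + 2n − 3.

Base case: x_1 = 3, and 2·1^3 + 2·1^2 + 2·1 − 3 = 3.
Assume x_r = 2r^3 + 2r^2 + 2r − 3.
Then x_{r+1} = x_r + (6r^2 + 10r + 6) = (2r^3 + 2r^2 + 2r − 3) + (6r^2 + 10r + 6) = 2r^3 + 8r^2 + 12r + 3,
and 2·(r+1)^3 + 2·(r+1)^2 + 2·(r+1) − 3 = 2r^3 + 8r^2 + 12r + 3.
Hence x_n = 2n^3 + 2n^2 + 2n − 3 for every n ≥ 1, by induction.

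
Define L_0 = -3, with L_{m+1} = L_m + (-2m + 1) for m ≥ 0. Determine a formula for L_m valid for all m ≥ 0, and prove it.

Claim: L_m = -m^2 + 2m − 3.

Base case: L_0 = -3, and -0^2 + 2·0 − 3 = -3.
Assume L_r = -r^2 + 2r − 3.
Then L_{r+1} = L_r + (-2r + 1) = (-r^2 + 2r − 3) + (-2r + 1) = -r^2 − 2,
and -(r+1)^2 + 2·(r+1) − 3 = -r^2 − 2.
By induction, L_m = -m^2 + 2m − 3 for all m ≥ 0.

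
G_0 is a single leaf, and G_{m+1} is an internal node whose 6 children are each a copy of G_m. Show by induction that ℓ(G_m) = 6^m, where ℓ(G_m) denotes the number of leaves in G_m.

Base case: ℓ(G_0) = 1, and 6^0 = 1.
Assume ℓ(G_j) = 6^j.
Then ℓ(G_{j+1}) = 6·ℓ(G_j) = 6·6^j = 6^{j+1}.
So the formula holds for j+1, and by induction ℓ(G_m) = 6^m for all m ≥ 0.

ℓ(G_m) = 6^m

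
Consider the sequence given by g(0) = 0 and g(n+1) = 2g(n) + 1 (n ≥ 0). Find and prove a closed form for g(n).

Claim: g(n) = 2^n − 1.

Base case: g(0) = 0, and 2^0 − 1 = 1 − 1 = 0.
Assume g(k) = 2^k − 1 for some k ≥ 0.
Then g(k+1) = 2g(k) + 1 = 2·(2^k − 1) + 1 = 2^{k+1} − 2 + 1 = 2^{k+1} − 1.
Hence g(n) = 2^n − 1 for every n ≥ 0, by induction.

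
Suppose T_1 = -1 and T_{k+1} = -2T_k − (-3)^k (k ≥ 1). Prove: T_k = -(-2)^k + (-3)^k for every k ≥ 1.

Base case: T_1 = -1, and -(-2)^1 + (-3)^1 = 2 − 3 = -1.
Assume T_r = -(-2)^r + (-3)^r for some r ≥ 1.
Then T_{r+1} = -2T_r − (-3)^r = -2·(-(-2)^r + (-3)^r) − (-3)^r = -(-2)^{r+1} − 2·(-3)^r − (-3)^r = -(-2)^{r+1} − 3·(-3)^r = -(-2)^{r+1} + (-3)^{r+1}.
This completes the inductive step, so T_k = -(-2)^k + (-3)^k for all k ≥ 1.

T_k = -(-2)^k + (-3)^k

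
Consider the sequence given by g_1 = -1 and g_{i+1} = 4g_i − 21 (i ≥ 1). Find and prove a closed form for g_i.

Claim: g_i = -2·4^i + 7.

Base case: g_1 = -1, and -2·4^1 + 7 = -8 + 7 = -1.
Assume g_k = -2·4^k + 7 for some k ≥ 1.
Then g_{k+1} = 4g_k − 21 = 4·(-2·4^k + 7) − 21 = -8·4^k + 28 − 21 = -2·4^{k+1} + 7.
So the formula holds for k+1, and by induction g_i = -2·4^i + 7 for all i ≥ 1.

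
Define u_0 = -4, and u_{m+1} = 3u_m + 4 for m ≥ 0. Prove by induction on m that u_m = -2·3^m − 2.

Base case: u_0 = -4, and -2·3^0 − 2 = -2 − 2 = -4.
Assume u_r = -2·3^r − 2 for some r ≥ 0.
Then u_{r+1} = 3u_r + 4 = 3·(-2·3^r − 2) + 4 = -6·3^r − 6 + 4 = -2·3^{r+1} − 2.
By induction, u_m = -2·3^m − 2 for all m ≥ 0.

u_m = -2·3^m − 2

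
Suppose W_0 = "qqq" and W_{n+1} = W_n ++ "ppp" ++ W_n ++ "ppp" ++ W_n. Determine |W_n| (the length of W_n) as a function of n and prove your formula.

Claim: |W_n| = 6·3^n − 3.

Base case: |W_0| = 3, and 6·3^0 − 3 = 3.
Assume |W_k| = 6·3^k − 3.
Then |W_{k+1}| = 3|W_k| + 6 = 3(6·3^k − 3) + 6 = 6·3^{k+1} − 9 + 6 = 6·3^{k+1} − 3.
By induction, |W_n| = 6·3^n − 3 for all n ≥ 0.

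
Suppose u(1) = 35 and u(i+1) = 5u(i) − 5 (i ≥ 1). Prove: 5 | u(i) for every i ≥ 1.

Base case: u(1) = 35 = 5·7, so 5 | u(1).
Assume 5 | u(m), so u(m) = 5t for some integer t.
Then u(m+1) = 5u(m) − 5 = 5·(5t) − 5 = 5(5t − 1), so 5 | u(m+1).
This completes the inductive step, so 5 | u(i) for all i ≥ 1.

5 | u(i)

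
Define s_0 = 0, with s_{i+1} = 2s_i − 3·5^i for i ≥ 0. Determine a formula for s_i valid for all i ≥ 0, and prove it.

Claim: s_i = 2^i − 5^i.

Base case: s_0 = 0, and 2^0 − 5^0 = 1 − 1 = 0.
Assume s_m = 2^m − 5^m for some m ≥ 0.
Then s_{m+1} = 2s_m − 3·5^m = 2·(2^m − 5^m) − 3·5^m = 2^{m+1} − 2·5^m − 3·5^m = 2^{m+1} − 5·5^m = 2^{m+1} − 5^{m+1}.
So the formula holds for m+1, and by induction s_i = 2^i − 5^i for all i ≥ 0.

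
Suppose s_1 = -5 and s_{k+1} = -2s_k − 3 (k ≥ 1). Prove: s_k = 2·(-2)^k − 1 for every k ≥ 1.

Base case: s_1 = -5, and 2·(-2)^1 − 1 = -4 − 1 = -5.
Assume s_j = 2·(-2)^j − 1 for some j ≥ 1.
Then s_{j+1} = -2s_j − 3 = -2·(2·(-2)^j − 1) − 3 = -4·(-2)^j + 2 − 3 = 2·(-2)^{j+1} − 1.
By induction, s_k = 2·(-2)^k − 1 for all k ≥ 1.

s_k = 2·(-2)^k − 1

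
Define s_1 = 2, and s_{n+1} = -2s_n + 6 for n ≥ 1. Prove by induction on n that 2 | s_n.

Base case: s_1 = 2 = 2·1, so 2 | s_1.
Assume 2 | s_m, so s_m = 2t for some integer t.
Then s_{m+1} = -2s_m + 6 = -2·(2t) + 6 = 2(-2t + 3), so 2 | s_{m+1}.
By induction, 2 | s_n for all n ≥ 1.

2 | s_n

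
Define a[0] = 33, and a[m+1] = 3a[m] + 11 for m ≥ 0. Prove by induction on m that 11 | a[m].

Base case: a[0] = 33 = 11·3, so 11 | a[0].
Assume 11 | a[r], so a[r] = 11t for some integer t.
Then a[r+1] = 3a[r] + 11 = 3·(11t) + 11 = 11(3t + 1), so 11 | a[r+1].
By induction, 11 | a[m] for all m ≥ 0.

11 | a[m]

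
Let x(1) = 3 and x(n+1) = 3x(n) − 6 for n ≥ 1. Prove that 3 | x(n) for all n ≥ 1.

Base case: x(1) = 3 = 3·1, so 3 | x(1).
Assume 3 | x(r), so x(r) = 3t for some integer t.
Then x(r+1) = 3x(r) − 6 = 3·(3t) − 6 = 3(3t − 2), so 3 | x(r+1).
By induction, 3 | x(n) for all n ≥ 1.

3 | x(n)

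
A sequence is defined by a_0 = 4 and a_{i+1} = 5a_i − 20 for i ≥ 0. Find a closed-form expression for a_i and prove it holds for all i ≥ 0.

Claim: a_i = -5^i + 5.

Base case: a_0 = 4, and -5^0 + 5 = -1 + 5 = 4.
Assume a_m = -5^m + 5 for some m ≥ 0.
Then a_{m+1} = 5a_m − 20 = 5·(-5^m + 5) − 20 = -5^{m+1} + 25 − 20 = -5^{m+1} + 5.
Hence a_i = -5^i + 5 for every i ≥ 0, by induction.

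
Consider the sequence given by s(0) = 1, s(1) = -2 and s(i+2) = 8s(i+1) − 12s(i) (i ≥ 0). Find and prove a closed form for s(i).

Claim: s(i) = 2·2^i − 6^i.

Base cases: s(0) = 1 and 2·2^0 − 6^0 = 1; s(1) = -2 and 2·2^1 − 6^1 = -2.
Assume s(j) = 2·2^j − 6^j for all 0 ≤ j ≤ k, where k ≥ 1.
Then s(k+1) = 8s(k) − 12s(k−1) = 8·(2·2^k − 6^k) − 12·(2·2^{k−1} − 6^{k−1}) = 2·(8·2 − 12)2^{k−1} − (8·6 − 12)6^{k−1} = 8·2^{k−1} − 36·6^{k−1} = 2·2^{k+1} − 6^{k+1}.
This completes the inductive step, so s(i) = 2·2^i − 6^i for all i ≥ 0.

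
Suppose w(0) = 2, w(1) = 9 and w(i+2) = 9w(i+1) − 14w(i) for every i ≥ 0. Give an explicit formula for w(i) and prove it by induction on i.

Claim: w(i) = 7^i + 2^i.

Base cases: w(0) = 2 and 7^0 + 2^0 = 2; w(1) = 9 and 7^1 + 2^1 = 9.
Assume w(j) = 7^j + 2^j for all 0 ≤ j ≤ r, where r ≥ 1.
Then w(r+1) = 9w(r) − 14w(r−1) = 9·(7^r + 2^r) − 14·(7^{r−1} + 2^{r−1}) = (9·7 − 14)7^{r−1} + (9·2 − 14)2^{r−1} = 49·7^{r−1} + 4·2^{r−1} = 7^{r+1} + 2^{r+1}.
Hence w(i) = 7^i + 2^i for every i ≥ 0, by strong induction.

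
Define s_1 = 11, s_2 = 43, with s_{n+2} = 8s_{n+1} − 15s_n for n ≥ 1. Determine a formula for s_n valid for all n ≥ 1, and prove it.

Claim: s_n = 2·3^n + 5^n.

Base cases: s_1 = 11 and 2·3^1 + 5^1 = 11; s_2 = 43 and 2·3^2 + 5^2 = 43.
Assume s_j = 2·3^j + 5^j for all 1 ≤ j ≤ r, where r ≥ 2.
Then s_{r+1} = 8s_r − 15s_{r−1} = 8·(2·3^r + 5^r) − 15·(2·3^{r−1} + 5^{r−1}) = 2·(8·3 − 15)3^{r−1} + (8·5 − 15)5^{r−1} = 18·3^{r−1} + 25·5^{r−1} = 2·3^{r+1} + 5^{r+1}.
This completes the inductive step, so s_n = 2·3^n + 5^n for all n ≥ 1.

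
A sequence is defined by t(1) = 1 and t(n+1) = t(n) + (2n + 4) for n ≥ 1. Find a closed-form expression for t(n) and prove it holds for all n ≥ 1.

Claim: t(n) = n^2 + 3n − 3.

Base case: t(1) = 1, and 1^2 + 3·1 − 3 = 1.
Assume t(m) = m^2 + 3m − 3.
Then t(m+1) = t(m) + (2m + 4) = (m^2 + 3m − 3) + (2m + 4) = m^2 + 5m + 1,
and (m+1)^2 + 3·(m+1) − 3 = m^2 + 5m + 1.
Hence t(n) = n^2 + 3n − 3 for every n ≥ 1, by induction.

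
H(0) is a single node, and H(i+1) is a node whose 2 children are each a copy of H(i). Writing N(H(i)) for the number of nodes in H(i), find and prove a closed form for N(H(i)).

Claim: N(H(i)) = 2^{i+1} − 1.

Base case: N(H(0)) = 1, and 2^{0+1} − 1 = 1.
Assume N(H(k)) = 2^{k+1} − 1.
Then N(H(k+1)) = 1 + 2N(H(k)) = 1 + 2(2^{k+1} − 1) = 2^{k+2} − 2 + 1 = 2^{k+2} − 1.
By induction, N(H(i)) = 2^{i+1} − 1 for all i ≥ 0.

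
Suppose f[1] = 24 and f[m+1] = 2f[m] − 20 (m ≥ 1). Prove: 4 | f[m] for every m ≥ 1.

Base case: f[1] = 24 = 4·6, so 4 | f[1].
Assume 4 | f[k], so f[k] = 4t for some integer t.
Then f[k+1] = 2f[k] − 20 = 2·(4t) − 20 = 4(2t − 5), so 4 | f[k+1].
So the property holds for k+1, and by induction 4 | f[m] for all m ≥ 1.

4 | f[m]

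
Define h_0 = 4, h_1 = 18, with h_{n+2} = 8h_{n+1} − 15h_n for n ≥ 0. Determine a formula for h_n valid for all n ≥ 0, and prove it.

Claim: h_n = 3·5^n + 3^n.

Base cases: h_0 = 4 and 3·5^0 + 3^0 = 4; h_1 = 18 and 3·5^1 + 3^1 = 18.
Assume h_j = 3·5^j + 3^j for all 0 ≤ j ≤ m, where m ≥ 1.
Then h_{m+1} = 8h_m − 15h_{m−1} = 8·(3·5^m + 3^m) − 15·(3·5^{m−1} + 3^{m−1}) = 3·(8·5 − 15)5^{m−1} + (8·3 − 15)3^{m−1} = 75·5^{m−1} + 9·3^{m−1} = 3·5^{m+1} + 3^{m+1}.
By strong induction, h_n = 3·5^n + 3^n for all n ≥ 0.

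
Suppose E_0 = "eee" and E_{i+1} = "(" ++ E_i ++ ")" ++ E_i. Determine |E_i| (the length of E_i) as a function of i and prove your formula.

Claim: |E_i| = 5·2^i − 2.

Base case: |E_0| = 3, and 5·2^0 − 2 = 3.
Assume |E_m| = 5·2^m − 2.
Then |E_{m+1}| = 1 + |E_m| + 1 + |E_m| = 2|E_m| + 2 = 2(5·2^m − 2) + 2 = 5·2^{m+1} − 4 + 2 = 5·2^{m+1} − 2.
By induction, |E_i| = 5·2^i − 2 for all i ≥ 0.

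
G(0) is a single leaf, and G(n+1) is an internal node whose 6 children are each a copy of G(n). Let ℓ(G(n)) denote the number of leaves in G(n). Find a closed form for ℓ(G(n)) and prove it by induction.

Claim: ℓ(G(n)) = 6^n.

Base case: ℓ(G(0)) = 1, and 6^0 = 1.
Assume ℓ(G(k)) = 6^k.
Then ℓ(G(k+1)) = 6·ℓ(G(k)) = 6·6^k = 6^{k+1}.
By induction, ℓ(G(n)) = 6^n for all n ≥ 0.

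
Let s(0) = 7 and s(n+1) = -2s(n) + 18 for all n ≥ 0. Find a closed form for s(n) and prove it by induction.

Claim: s(n) = (-2)^n + 6.

Base case: s(0) = 7, and (-2)^0 + 6 = 1 + 6 = 7.
Assume s(m) = (-2)^m + 6 for some m ≥ 0.
Then s(m+1) = -2s(m) + 18 = -2·((-2)^m + 6) + 18 = -2·(-2)^m − 12 + 18 = (-2)^{m+1} + 6.
By induction, s(n) = (-2)^n + 6 for all n ≥ 0.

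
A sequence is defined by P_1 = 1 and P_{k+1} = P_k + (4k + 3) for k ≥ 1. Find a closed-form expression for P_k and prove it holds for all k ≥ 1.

Claim: P_k = 2k^2 + k − 2.

Base case: P_1 = 1, and 2·1^2 + 1 − 2 = 1.
Assume P_j = 2j^2 + j − 2.
Then P_{j+1} = P_j + (4j + 3) = (2j^2 + j − 2) + (4j + 3) = 2j^2 + 5j + 1,
and 2·(j+1)^2 + (j+1) − 2 = 2j^2 + 5j + 1.
By induction, P_k = 2k^2 + k − 2 for all k ≥ 1.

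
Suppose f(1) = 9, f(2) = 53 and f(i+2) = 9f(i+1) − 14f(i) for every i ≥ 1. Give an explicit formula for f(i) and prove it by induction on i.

Claim: f(i) = 7^i + 2^i.

Base cases: f(1) = 9 and 7^1 + 2^1 = 9; f(2) = 53 and 7^2 + 2^2 = 53.
Assume f(j) = 7^j + 2^j for all 1 ≤ j ≤ r, where r ≥ 2.
Then f(r+1) = 9f(r) − 14f(r−1) = 9·(7^r + 2^r) − 14·(7^{r−1} + 2^{r−1}) = (9·7 − 14)7^{r−1} + (9·2 − 14)2^{r−1} = 49·7^{r−1} + 4·2^{r−1} = 7^{r+1} + 2^{r+1}.
Hence f(i) = 7^i + 2^i for every i ≥ 1, by strong induction.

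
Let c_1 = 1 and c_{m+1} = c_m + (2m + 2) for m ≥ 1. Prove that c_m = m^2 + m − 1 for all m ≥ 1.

Base case: c_1 = 1, and 1^2 + 1 − 1 = 1.
Assume c_r = r^2 + r − 1.
Then c_{r+1} = c_r + (2r + 2) = (r^2 + r − 1) + (2r + 2) = r^2 + 3r + 1,
and (r+1)^2 + (r+1) − 1 = r^2 + 3r + 1.
This completes the inductive step, so c_m = m^2 + m − 1 for all m ≥ 1.

c_m = m^2 + m − 1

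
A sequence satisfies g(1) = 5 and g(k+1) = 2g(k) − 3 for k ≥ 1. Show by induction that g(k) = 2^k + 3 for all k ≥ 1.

Base case: g(1) = 5, and 2^1 + 3 = 2 + 3 = 5.
Assume g(j) = 2^j + 3 for some j ≥ 1.
Then g(j+1) = 2g(j) − 3 = 2·(2^j + 3) − 3 = 2^{j+1} + 6 − 3 = 2^{j+1} + 3.
This completes the inductive step, so g(k) = 2^k + 3 for all k ≥ 1.

g(k) = 2^k + 3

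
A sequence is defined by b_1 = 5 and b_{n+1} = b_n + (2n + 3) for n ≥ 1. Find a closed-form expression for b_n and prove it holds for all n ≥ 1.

Claim: b_n = n^2 + 2n + 2.

Base case: b_1 = 5, and 1^2 + 2·1 + 2 = 5.
Assume b_j = j^2 + 2j + 2.
Then b_{j+1} = b_j + (2j + 3) = (j^2 + 2j + 2) + (2j + 3) = j^2 + 4j + 5,
and (j+1)^2 + 2·(j+1) + 2 = j^2 + 4j + 5.
By induction, b_n = n^2 + 2n + 2 for all n ≥ 1.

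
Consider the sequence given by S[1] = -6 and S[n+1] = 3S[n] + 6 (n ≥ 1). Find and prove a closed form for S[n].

Claim: S[n] = -3^n − 3.

Base case: S[1] = -6, and -3^1 − 3 = -3 − 3 = -6.
Assume S[j] = -3^j − 3 for some j ≥ 1.
Then S[j+1] = 3S[j] + 6 = 3·(-3^j − 3) + 6 = -3^{j+1} − 9 + 6 = -3^{j+1} − 3.
Hence S[n] = -3^n − 3 for every n ≥ 1, by induction.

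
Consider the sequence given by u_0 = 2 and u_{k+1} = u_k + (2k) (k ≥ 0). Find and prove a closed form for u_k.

Claim: u_k = k^2 − k + 2.

Base case: u_0 = 2, and 0^2 − 0 + 2 = 2.
Assume u_r = r^2 − r + 2.
Then u_{r+1} = u_r + (2r) = (r^2 − r + 2) + (2r) = r^2 + r + 2,
and (r+1)^2 − (r+1) + 2 = r^2 + r + 2.
By induction, u_k = k^2 − k + 2 for all k ≥ 0.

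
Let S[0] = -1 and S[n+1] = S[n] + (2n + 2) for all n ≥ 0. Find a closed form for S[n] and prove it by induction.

Claim: S[n] = n^2 + n − 1.

Base case: S[0] = -1, and 0^2 + 0 − 1 = -1.
Assume S[j] = j^2 + j − 1.
Then S[j+1] = S[j] + (2j + 2) = (j^2 + j − 1) + (2j + 2) = j^2 + 3j + 1,
and (j+1)^2 + (j+1) − 1 = j^2 + 3j + 1.
By induction, S[n] = n^2 + n − 1 for all n ≥ 0.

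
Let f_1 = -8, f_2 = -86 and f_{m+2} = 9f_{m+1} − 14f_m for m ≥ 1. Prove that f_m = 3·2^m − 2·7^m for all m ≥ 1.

Base cases: f_1 = -8 and 3·2^1 − 2·7^1 = -8; f_2 = -86 and 3·2^2 − 2·7^2 = -86.
Assume f_i = 3·2^i − 2·7^i for all 1 ≤ i ≤ j, where j ≥ 2.
Then f_{j+1} = 9f_j − 14f_{j−1} = 9·(3·2^j − 2·7^j) − 14·(3·2^{j−1} − 2·7^{j−1}) = 3·(9·2 − 14)2^{j−1} − 2·(9·7 − 14)7^{j−1} = 12·2^{j−1} − 98·7^{j−1} = 3·2^{j+1} − 2·7^{j+1}.
So the formula holds for j+1, and by strong induction f_m = 3·2^m − 2·7^m for all m ≥ 1.

f_m = 3·2^m − 2·7^m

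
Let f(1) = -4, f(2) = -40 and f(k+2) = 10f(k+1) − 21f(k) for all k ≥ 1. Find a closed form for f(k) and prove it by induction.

Claim: f(k) = -7^k + 3^k.

Base cases: f(1) = -4 and -7^1 + 3^1 = -4; f(2) = -40 and -7^2 + 3^2 = -40.
Assume f(i) = -7^i + 3^i for all 1 ≤ i ≤ j, where j ≥ 2.
Then f(j+1) = 10f(j) − 21f(j−1) = 10·(-7^j + 3^j) − 21·(-7^{j−1} + 3^{j−1}) = -(10·7 − 21)7^{j−1} + (10·3 − 21)3^{j−1} = -49·7^{j−1} + 9·3^{j−1} = -7^{j+1} + 3^{j+1}.
This completes the inductive step, so f(k) = -7^k + 3^k for all k ≥ 1.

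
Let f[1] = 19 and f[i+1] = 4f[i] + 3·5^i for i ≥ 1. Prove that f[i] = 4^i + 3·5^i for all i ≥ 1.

Base case: f[1] = 19, and 4^1 + 3·5^1 = 4 + 15 = 19.
Assume f[m] = 4^m + 3·5^m for some m ≥ 1.
Then f[m+1] = 4f[m] + 3·5^m = 4·(4^m + 3·5^m) + 3·5^m = 4^{m+1} + 12·5^m + 3·5^m = 4^{m+1} + 15·5^m = 4^{m+1} + 3·5^{m+1}.
So the formula holds for m+1, and by induction f[i] = 4^i + 3·5^i for all i ≥ 1.

f[i] = 4^i + 3·5^i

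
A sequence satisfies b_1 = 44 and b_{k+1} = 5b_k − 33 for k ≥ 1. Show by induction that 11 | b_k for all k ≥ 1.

Base case: b_1 = 44 = 11·4, so 11 | b_1.
Assume 11 | b_r, so b_r = 11t for some integer t.
Then b_{r+1} = 5b_r − 33 = 5·(11t) − 33 = 11(5t − 3), so 11 | b_{r+1}.
By induction, 11 | b_k for all k ≥ 1.

11 | b_k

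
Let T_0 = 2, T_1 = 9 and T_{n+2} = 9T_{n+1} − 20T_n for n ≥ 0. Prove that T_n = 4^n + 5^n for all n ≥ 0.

Base cases: T_0 = 2 and 4^0 + 5^0 = 2; T_1 = 9 and 4^1 + 5^1 = 9.
Assume T_j = 4^j + 5^j for all 0 ≤ j ≤ k, where k ≥ 1.
Then T_{k+1} = 9T_k − 20T_{k−1} = 9·(4^k + 5^k) − 20·(4^{k−1} + 5^{k−1}) = (9·4 − 20)4^{k−1} + (9·5 − 20)5^{k−1} = 16·4^{k−1} + 25·5^{k−1} = 4^{k+1} + 5^{k+1}.
Hence T_n = 4^n + 5^n for every n ≥ 0, by strong induction.

T_n = 4^n + 5^n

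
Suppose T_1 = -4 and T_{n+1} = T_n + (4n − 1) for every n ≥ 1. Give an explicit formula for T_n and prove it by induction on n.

Claim: T_n = 2n^2 − 3n − 3.

Base case: T_1 = -4, and 2·1^2 − 3·1 − 3 = -4.
Assume T_r = 2r^2 − 3r − 3.
Then T_{r+1} = T_r + (4r − 1) = (2r^2 − 3r − 3) + (4r − 1) = 2r^2 + r − 4,
and 2·(r+1)^2 − 3·(r+1) − 3 = 2r^2 + r − 4.
By induction, T_n = 2n^2 − 3n − 3 for all n ≥ 1.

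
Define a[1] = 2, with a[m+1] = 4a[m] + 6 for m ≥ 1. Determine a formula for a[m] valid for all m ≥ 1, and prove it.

Claim: a[m] = 4^m − 2.

Base case: a[1] = 2, and 4^1 − 2 = 4 − 2 = 2.
Assume a[r] = 4^r − 2 for some r ≥ 1.
Then a[r+1] = 4a[r] + 6 = 4·(4^r − 2) + 6 = 4^{r+1} − 8 + 6 = 4^{r+1} − 2.
By induction, a[m] = 4^m − 2 for all m ≥ 1.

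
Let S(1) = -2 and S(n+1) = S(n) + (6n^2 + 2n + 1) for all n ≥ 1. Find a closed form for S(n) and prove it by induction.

Claim: S(n) = 2n^3 − 2n^2 + n − 3.

Base case: S(1) = -2, and 2·1^3 − 2·1^2 + 1 − 3 = -2.
Assume S(j) = 2j^3 − 2j^2 + j − 3.
Then S(j+1) = S(j) + (6j^2 + 2j + 1) = (2j^3 − 2j^2 + j − 3) + (6j^2 + 2j + 1) = 2j^3 + 4j^2 + 3j − 2,
and 2·(j+1)^3 − 2·(j+1)^2 + (j+1) − 3 = 2j^3 + 4j^2 + 3j − 2.
Hence S(n) = 2n^3 − 2n^2 + n − 3 for every n ≥ 1, by induction.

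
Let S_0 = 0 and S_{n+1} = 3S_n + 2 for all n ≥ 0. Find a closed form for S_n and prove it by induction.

Claim: S_n = 3^n − 1.

Base case: S_0 = 0, and 3^0 − 1 = 1 − 1 = 0.
Assume S_r = 3^r − 1 for some r ≥ 0.
Then S_{r+1} = 3S_r + 2 = 3·(3^r − 1) + 2 = 3^{r+1} − 3 + 2 = 3^{r+1} − 1.
This completes the inductive step, so S_n = 3^n − 1 for all n ≥ 0.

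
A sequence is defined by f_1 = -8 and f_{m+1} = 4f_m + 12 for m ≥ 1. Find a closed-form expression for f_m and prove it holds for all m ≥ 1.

Claim: f_m = -4^m − 4.

Base case: f_1 = -8, and -4^1 − 4 = -4 − 4 = -8.
Assume f_k = -4^k − 4 for some k ≥ 1.
Then f_{k+1} = 4f_k + 12 = 4·(-4^k − 4) + 12 = -4^{k+1} − 16 + 12 = -4^{k+1} − 4.
By induction, f_m = -4^m − 4 for all m ≥ 1.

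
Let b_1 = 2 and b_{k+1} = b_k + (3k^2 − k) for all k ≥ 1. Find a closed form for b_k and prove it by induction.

Claim: b_k = k^3 − 2k^2 + k + 2.

Base case: b_1 = 2, and 1^3 − 2·1^2 + 1 + 2 = 2.
Assume b_r = r^3 − 2r^2 + r + 2.
Then b_{r+1} = b_r + (3r^2 − r) = (r^3 − 2r^2 + r + 2) + (3r^2 − r) = r^3 + r^2 + 2,
and (r+1)^3 − 2·(r+1)^2 + (r+1) + 2 = r^3 + r^2 + 2.
Hence b_k = k^3 − 2k^2 + k + 2 for every k ≥ 1, by induction.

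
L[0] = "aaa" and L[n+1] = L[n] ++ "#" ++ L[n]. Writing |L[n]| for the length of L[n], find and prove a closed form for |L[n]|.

Claim: |L[n]| = 2^{n+2} − 1.

Base case: |L[0]| = 3, and 2^{0+2} − 1 = 3.
Assume |L[r]| = 2^{r+2} − 1.
Then |L[r+1]| = |L[r]| + 1 + |L[r]| = 2|L[r]| + 1 = 2(2^{r+2} − 1) + 1 = 2^{r+3} − 2 + 1 = 2^{r+3} − 1.
By induction, |L[n]| = 2^{n+2} − 1 for all n ≥ 0.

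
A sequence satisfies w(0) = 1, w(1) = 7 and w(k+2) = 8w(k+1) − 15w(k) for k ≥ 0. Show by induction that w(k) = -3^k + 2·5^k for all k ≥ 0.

Base cases: w(0) = 1 and -3^0 + 2·5^0 = 1; w(1) = 7 and -3^1 + 2·5^1 = 7.
Assume w(i) = -3^i + 2·5^i for all 0 ≤ i ≤ j, where j ≥ 1.
Then w(j+1) = 8w(j) − 15w(j−1) = 8·(-3^j + 2·5^j) − 15·(-3^{j−1} + 2·5^{j−1}) = -(8·3 − 15)3^{j−1} + 2·(8·5 − 15)5^{j−1} = -9·3^{j−1} + 50·5^{j−1} = -3^{j+1} + 2·5^{j+1}.
By strong induction, w(k) = -3^k + 2·5^k for all k ≥ 0.

w(k) = -3^k + 2·5^k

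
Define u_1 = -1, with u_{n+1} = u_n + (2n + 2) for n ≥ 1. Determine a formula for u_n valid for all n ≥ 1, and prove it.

Claim: u_n = n^2 + n − 3.

Base case: u_1 = -1, and 1^2 + 1 − 3 = -1.
Assume u_k = k^2 + k − 3.
Then u_{k+1} = u_k + (2k + 2) = (k^2 + k − 3) + (2k + 2) = k^2 + 3k − 1,
and (k+1)^2 + (k+1) − 3 = k^2 + 3k − 1.
This completes the inductive step, so u_n = n^2 + n − 3 for all n ≥ 1.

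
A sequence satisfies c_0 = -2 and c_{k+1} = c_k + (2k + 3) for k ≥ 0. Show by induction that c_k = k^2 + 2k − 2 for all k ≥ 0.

Base case: c_0 = -2, and 0^2 + 2·0 − 2 = -2.
Assume c_j = j^2 + 2j − 2.
Then c_{j+1} = c_j + (2j + 3) = (j^2 + 2j − 2) + (2j + 3) = j^2 + 4j + 1,
and (j+1)^2 + 2·(j+1) − 2 = j^2 + 4j + 1.
Hence c_k = k^2 + 2k − 2 for every k ≥ 0, by induction.

c_k = k^2 + 2k − 2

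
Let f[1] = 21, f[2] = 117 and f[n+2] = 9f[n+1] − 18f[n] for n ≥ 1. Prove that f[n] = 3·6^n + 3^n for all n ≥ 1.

Base cases: f[1] = 21 and 3·6^1 + 3^1 = 21; f[2] = 117 and 3·6^2 + 3^2 = 117.
Assume f[i] = 3·6^i + 3^i for all 1 ≤ i ≤ j, where j ≥ 2.
Then f[j+1] = 9f[j] − 18f[j−1] = 9·(3·6^j + 3^j) − 18·(3·6^{j−1} + 3^{j−1}) = 3·(9·6 − 18)6^{j−1} + (9·3 − 18)3^{j−1} = 108·6^{j−1} + 9·3^{j−1} = 3·6^{j+1} + 3^{j+1}.
By strong induction, f[n] = 3·6^n + 3^n for all n ≥ 1.

f[n] = 3·6^n + 3^n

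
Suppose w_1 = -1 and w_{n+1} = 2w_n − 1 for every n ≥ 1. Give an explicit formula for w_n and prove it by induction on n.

Claim: w_n = -2^n + 1.

Base case: w_1 = -1, and -2^1 + 1 = -2 + 1 = -1.
Assume w_r = -2^r + 1 for some r ≥ 1.
Then w_{r+1} = 2w_r − 1 = 2·(-2^r + 1) − 1 = -2^{r+1} + 2 − 1 = -2^{r+1} + 1.
So the formula holds for r+1, and by induction w_n = -2^n + 1 for all n ≥ 1.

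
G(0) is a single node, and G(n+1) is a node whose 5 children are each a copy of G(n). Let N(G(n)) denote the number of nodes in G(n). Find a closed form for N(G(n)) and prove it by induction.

Claim: N(G(n)) = (5^{n+1} − 1)/4.

Base case: N(G(0)) = 1, and (5^{0+1} − 1)/4 = 1.
Assume N(G(j)) = (5^{j+1} − 1)/4.
Then N(G(j+1)) = 1 + 5N(G(j)) = 1 + 5·(5^{j+1} − 1)/4 = 1 + (5^{j+2} − 5)/4 = (4 + 5^{j+2} − 5)/4 = (5^{j+2} − 1)/4.
So the formula holds for j+1, and by induction N(G(n)) = (5^{n+1} − 1)/4 for all n ≥ 0.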